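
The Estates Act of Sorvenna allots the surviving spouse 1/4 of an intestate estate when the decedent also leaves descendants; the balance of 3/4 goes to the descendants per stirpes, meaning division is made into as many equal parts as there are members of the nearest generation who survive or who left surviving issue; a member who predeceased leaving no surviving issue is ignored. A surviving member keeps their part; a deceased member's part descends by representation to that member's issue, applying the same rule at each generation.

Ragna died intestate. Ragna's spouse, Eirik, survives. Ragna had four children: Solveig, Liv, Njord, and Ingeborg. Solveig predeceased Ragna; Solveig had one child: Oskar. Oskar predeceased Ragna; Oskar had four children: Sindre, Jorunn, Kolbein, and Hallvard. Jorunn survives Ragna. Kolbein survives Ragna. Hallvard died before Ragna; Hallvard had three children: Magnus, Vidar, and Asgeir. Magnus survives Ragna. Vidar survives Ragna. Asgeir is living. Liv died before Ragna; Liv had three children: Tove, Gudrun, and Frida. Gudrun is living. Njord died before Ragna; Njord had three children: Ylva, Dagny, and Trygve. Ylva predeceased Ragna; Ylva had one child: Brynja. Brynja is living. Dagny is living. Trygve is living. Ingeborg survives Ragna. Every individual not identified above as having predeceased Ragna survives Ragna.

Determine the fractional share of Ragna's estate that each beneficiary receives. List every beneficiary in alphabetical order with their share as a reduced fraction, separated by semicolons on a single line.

Eirik, as surviving spouse, takes 1/4.
The remaining 3/4 passes to Ragna's descendants per stirpes.
The 3/4 is divided into 4 equal shares of 3/16 among Solveig, Liv, Njord, Ingeborg.
Solveig predeceased; the 3/16 allotted to Solveig's branch passes to Solveig's issue by representation.
Oskar's line is the sole branch at this level, so the full 3/16 passes to Oskar's issue by representation.
The 3/16 is divided into 4 equal shares of 3/64 among Sindre, Jorunn, Kolbein, Hallvard.
Sindre is living and takes 3/64.
Jorunn is living and takes 3/64.
Kolbein is living and takes 3/64.
Hallvard predeceased; the 3/64 allotted to Hallvard's branch passes to Hallvard's issue by representation.
The 3/64 is divided into 3 equal shares of 1/64 among Magnus, Vidar, Asgeir.
Magnus is living and takes 1/64.
Vidar is living and takes 1/64.
Asgeir is living and takes 1/64.
Liv predeceased; the 3/16 allotted to Liv's branch passes to Liv's issue by representation.
The 3/16 is divided into 3 equal shares of 1/16 among Tove, Gudrun, Frida.
Tove is living and takes 1/16.
Gudrun is living and takes 1/16.
Frida is living and takes 1/16.
Njord predeceased; the 3/16 allotted to Njord's branch passes to Njord's issue by representation.
The 3/16 is divided into 3 equal shares of 1/16 among Ylva, Dagny, Trygve.
Ylva predeceased; the 1/16 allotted to Ylva's branch passes to Ylva's issue by representation.
Brynja is the sole taker at this level and receives the full 1/16.
Dagny is living and takes 1/16.
Trygve is living and takes 1/16.
Ingeborg is living and takes 3/16.

Asgeir 1/64; Brynja 1/16; Dagny 1/16; Eirik 1/4; Frida 1/16; Gudrun 1/16; Ingeborg 3/16; Jorunn 3/64; Kolbein 3/64; Magnus 1/64; Sindre 3/64; Tove 1/16; Trygve 1/16; Vidar 1/64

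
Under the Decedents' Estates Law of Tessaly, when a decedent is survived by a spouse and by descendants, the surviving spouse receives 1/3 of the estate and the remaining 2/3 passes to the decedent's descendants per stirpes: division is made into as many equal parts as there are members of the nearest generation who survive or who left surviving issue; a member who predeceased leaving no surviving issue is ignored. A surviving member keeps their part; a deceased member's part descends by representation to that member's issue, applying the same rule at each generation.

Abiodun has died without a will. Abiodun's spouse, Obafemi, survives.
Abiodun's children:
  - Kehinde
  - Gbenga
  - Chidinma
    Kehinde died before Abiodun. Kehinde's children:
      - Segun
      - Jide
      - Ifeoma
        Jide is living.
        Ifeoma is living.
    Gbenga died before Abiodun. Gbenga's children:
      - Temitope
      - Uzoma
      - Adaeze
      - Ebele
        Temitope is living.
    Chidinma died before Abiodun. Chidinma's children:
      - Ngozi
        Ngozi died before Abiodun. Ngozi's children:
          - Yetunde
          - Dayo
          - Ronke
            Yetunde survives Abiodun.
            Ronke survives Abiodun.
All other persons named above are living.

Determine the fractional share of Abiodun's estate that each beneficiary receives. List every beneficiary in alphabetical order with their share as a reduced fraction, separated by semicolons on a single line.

Obafemi, as surviving spouse, takes 1/3.
The remaining 2/3 passes to Abiodun's descendants per stirpes.
The 2/3 is divided into 3 equal shares of 2/9 among Kehinde, Gbenga, Chidinma.
Kehinde predeceased; the 2/9 allotted to Kehinde's branch passes to Kehinde's issue by representation.
The 2/9 is divided into 3 equal shares of 2/27 among Segun, Jide, Ifeoma.
Segun is living and takes 2/27.
Jide is living and takes 2/27.
Ifeoma is living and takes 2/27.
Gbenga predeceased; the 2/9 allotted to Gbenga's branch passes to Gbenga's issue by representation.
The 2/9 is divided into 4 equal shares of 1/18 among Temitope, Uzoma, Adaeze, Ebele.
Temitope is living and takes 1/18.
Uzoma is living and takes 1/18.
Adaeze is living and takes 1/18.
Ebele is living and takes 1/18.
Chidinma predeceased; the 2/9 allotted to Chidinma's branch passes to Chidinma's issue by representation.
Ngozi's line is the sole branch at this level, so the full 2/9 passes to Ngozi's issue by representation.
The 2/9 is divided into 3 equal shares of 2/27 among Yetunde, Dayo, Ronke.
Yetunde is living and takes 2/27.
Dayo is living and takes 2/27.
Ronke is living and takes 2/27.

Adaeze 1/18; Dayo 2/27; Ebele 1/18; Ifeoma 2/27; Jide 2/27; Obafemi 1/3; Ronke 2/27; Segun 2/27; Temitope 1/18; Uzoma 1/18; Yetunde 2/27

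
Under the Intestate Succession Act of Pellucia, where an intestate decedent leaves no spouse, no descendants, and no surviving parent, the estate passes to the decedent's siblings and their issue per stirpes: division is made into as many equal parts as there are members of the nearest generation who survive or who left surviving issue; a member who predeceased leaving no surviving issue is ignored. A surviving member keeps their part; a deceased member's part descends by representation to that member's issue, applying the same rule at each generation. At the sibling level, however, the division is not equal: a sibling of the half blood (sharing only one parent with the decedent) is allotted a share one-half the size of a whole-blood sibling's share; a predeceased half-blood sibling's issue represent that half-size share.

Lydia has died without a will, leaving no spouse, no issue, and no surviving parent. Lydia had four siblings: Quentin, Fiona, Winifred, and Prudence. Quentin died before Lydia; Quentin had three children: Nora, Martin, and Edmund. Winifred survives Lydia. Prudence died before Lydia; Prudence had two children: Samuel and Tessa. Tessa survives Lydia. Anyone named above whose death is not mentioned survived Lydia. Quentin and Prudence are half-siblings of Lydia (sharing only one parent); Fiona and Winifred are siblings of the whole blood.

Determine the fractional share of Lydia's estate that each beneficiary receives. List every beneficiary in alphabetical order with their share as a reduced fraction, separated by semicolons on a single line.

Edmund 1/18; Fiona 1/3; Martin 1/18; Nora 1/18; Samuel 1/12; Tessa 1/12; Winifred 1/3

No spouse, descendants, or parent survives, so the estate passes to Lydia's siblings per stirpes.
Half-blood siblings count for one-half the weight of whole-blood siblings at the initial division.
Dividing 1 in proportion to weights (total weight 3): Quentin (weight 1/2) → 1/6; Fiona (weight 1) → 1/3; Winifred (weight 1) → 1/3; Prudence (weight 1/2) → 1/6.
Quentin predeceased; the 1/6 allotted to Quentin's branch passes to Quentin's issue by representation.
The 1/6 is divided into 3 equal shares of 1/18 among Nora, Martin, Edmund.
Nora is living and takes 1/18.
Martin is living and takes 1/18.
Edmund is living and takes 1/18.
Fiona is living and takes 1/3.
Winifred is living and takes 1/3.
Prudence predeceased; the 1/6 allotted to Prudence's branch passes to Prudence's issue by representation.
The 1/6 is divided into 2 equal shares of 1/12 among Samuel, Tessa.
Samuel is living and takes 1/12.
Tessa is living and takes 1/12.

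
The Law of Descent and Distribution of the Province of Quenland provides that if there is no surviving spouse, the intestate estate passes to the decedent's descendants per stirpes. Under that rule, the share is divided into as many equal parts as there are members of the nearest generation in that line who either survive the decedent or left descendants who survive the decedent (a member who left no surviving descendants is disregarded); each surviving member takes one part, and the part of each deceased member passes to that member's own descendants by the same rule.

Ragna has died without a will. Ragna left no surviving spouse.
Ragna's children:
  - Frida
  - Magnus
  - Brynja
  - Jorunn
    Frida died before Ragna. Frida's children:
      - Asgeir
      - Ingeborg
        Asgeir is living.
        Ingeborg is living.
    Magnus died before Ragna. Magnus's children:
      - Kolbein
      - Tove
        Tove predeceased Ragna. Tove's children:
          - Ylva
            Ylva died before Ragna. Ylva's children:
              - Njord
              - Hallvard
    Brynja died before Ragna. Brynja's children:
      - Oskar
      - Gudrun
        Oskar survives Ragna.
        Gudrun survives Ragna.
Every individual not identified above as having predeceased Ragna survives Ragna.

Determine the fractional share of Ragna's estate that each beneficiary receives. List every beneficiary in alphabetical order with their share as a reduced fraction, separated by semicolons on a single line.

There is no surviving spouse, so the entire estate passes to Ragna's descendants per stirpes.
The estate is divided into 4 equal shares of 1/4 among Frida, Magnus, Brynja, Jorunn.
Frida predeceased; the 1/4 allotted to Frida's branch passes to Frida's issue by representation.
The 1/4 is divided into 2 equal shares of 1/8 among Asgeir, Ingeborg.
Asgeir is living and takes 1/8.
Ingeborg is living and takes 1/8.
Magnus predeceased; the 1/4 allotted to Magnus's branch passes to Magnus's issue by representation.
The 1/4 is divided into 2 equal shares of 1/8 among Kolbein, Tove.
Kolbein is living and takes 1/8.
Tove predeceased; the 1/8 allotted to Tove's branch passes to Tove's issue by representation.
Ylva's line is the sole branch at this level, so the full 1/8 passes to Ylva's issue by representation.
The 1/8 is divided into 2 equal shares of 1/16 among Njord, Hallvard.
Njord is living and takes 1/16.
Hallvard is living and takes 1/16.
Brynja predeceased; the 1/4 allotted to Brynja's branch passes to Brynja's issue by representation.
The 1/4 is divided into 2 equal shares of 1/8 among Oskar, Gudrun.
Oskar is living and takes 1/8.
Gudrun is living and takes 1/8.
Jorunn is living and takes 1/4.

Asgeir 1/8; Gudrun 1/8; Hallvard 1/16; Ingeborg 1/8; Jorunn 1/4; Kolbein 1/8; Njord 1/16; Oskar 1/8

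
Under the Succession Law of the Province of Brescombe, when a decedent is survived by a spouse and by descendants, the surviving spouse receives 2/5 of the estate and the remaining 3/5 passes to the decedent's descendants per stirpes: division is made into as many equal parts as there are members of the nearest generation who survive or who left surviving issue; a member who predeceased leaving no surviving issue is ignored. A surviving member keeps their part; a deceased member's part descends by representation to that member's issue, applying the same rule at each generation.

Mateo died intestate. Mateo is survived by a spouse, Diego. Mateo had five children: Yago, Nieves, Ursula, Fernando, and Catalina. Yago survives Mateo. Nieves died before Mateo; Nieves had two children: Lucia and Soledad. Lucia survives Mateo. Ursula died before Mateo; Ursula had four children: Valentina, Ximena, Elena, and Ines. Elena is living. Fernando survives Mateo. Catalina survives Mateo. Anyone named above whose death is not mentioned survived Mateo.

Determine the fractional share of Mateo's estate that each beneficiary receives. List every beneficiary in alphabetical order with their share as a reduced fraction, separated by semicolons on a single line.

Catalina 3/25; Diego 2/5; Elena 3/100; Fernando 3/25; Ines 3/100; Lucia 3/50; Soledad 3/50; Valentina 3/100; Ximena 3/100; Yago 3/25

Diego, as surviving spouse, takes 2/5.
The remaining 3/5 passes to Mateo's descendants per stirpes.
The 3/5 is divided into 5 equal shares of 3/25 among Yago, Nieves, Ursula, Fernando, Catalina.
Yago is living and takes 3/25.
Nieves predeceased; the 3/25 allotted to Nieves's branch passes to Nieves's issue by representation.
The 3/25 is divided into 2 equal shares of 3/50 among Lucia, Soledad.
Lucia is living and takes 3/50.
Soledad is living and takes 3/50.
Ursula predeceased; the 3/25 allotted to Ursula's branch passes to Ursula's issue by representation.
The 3/25 is divided into 4 equal shares of 3/100 among Valentina, Ximena, Elena, Ines.
Valentina is living and takes 3/100.
Ximena is living and takes 3/100.
Elena is living and takes 3/100.
Ines is living and takes 3/100.
Fernando is living and takes 3/25.
Catalina is living and takes 3/25.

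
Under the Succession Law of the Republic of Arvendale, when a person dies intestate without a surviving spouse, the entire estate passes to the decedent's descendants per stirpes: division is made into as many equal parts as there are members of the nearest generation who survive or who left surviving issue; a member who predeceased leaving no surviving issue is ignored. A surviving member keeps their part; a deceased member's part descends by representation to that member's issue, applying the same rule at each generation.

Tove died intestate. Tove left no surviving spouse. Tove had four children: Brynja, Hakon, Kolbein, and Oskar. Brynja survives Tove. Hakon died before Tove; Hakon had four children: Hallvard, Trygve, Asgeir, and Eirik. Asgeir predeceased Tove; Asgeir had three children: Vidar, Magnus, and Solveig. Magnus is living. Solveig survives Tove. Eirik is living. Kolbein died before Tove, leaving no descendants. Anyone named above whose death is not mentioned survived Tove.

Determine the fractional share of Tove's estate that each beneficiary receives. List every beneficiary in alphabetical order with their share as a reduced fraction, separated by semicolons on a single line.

Brynja 1/3; Eirik 1/12; Hallvard 1/12; Magnus 1/36; Oskar 1/3; Solveig 1/36; Trygve 1/12; Vidar 1/36

There is no surviving spouse, so the entire estate passes to Tove's descendants per stirpes.
Kolbein left no surviving issue, so that branch lapses and is disregarded.
The estate is divided into 3 equal shares of 1/3 among Brynja, Hakon, Oskar.
Brynja is living and takes 1/3.
Hakon predeceased; the 1/3 allotted to Hakon's branch passes to Hakon's issue by representation.
The 1/3 is divided into 4 equal shares of 1/12 among Hallvard, Trygve, Asgeir, Eirik.
Hallvard is living and takes 1/12.
Trygve is living and takes 1/12.
Asgeir predeceased; the 1/12 allotted to Asgeir's branch passes to Asgeir's issue by representation.
The 1/12 is divided into 3 equal shares of 1/36 among Vidar, Magnus, Solveig.
Vidar is living and takes 1/36.
Magnus is living and takes 1/36.
Solveig is living and takes 1/36.
Eirik is living and takes 1/12.
Oskar is living and takes 1/3.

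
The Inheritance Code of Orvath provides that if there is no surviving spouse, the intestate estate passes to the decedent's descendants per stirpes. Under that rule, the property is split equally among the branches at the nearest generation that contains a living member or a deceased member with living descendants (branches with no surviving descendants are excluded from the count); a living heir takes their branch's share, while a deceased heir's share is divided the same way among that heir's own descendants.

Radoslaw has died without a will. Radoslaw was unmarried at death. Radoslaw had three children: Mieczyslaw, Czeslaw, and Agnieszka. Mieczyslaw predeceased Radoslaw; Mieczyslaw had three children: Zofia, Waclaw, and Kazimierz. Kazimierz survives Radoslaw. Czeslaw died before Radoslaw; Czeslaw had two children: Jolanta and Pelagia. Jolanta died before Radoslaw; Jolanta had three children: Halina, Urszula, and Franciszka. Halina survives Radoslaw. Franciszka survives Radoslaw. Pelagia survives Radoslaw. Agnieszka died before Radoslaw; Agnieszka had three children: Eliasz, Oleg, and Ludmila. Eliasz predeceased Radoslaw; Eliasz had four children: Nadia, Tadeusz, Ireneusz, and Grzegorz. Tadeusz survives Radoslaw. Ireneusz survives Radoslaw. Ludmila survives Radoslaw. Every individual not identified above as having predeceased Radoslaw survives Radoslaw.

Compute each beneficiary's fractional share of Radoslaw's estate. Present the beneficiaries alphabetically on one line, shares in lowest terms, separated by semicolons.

There is no surviving spouse, so the entire estate passes to Radoslaw's descendants per stirpes.
The estate is divided into 3 equal shares of 1/3 among Mieczyslaw, Czeslaw, Agnieszka.
Mieczyslaw predeceased; the 1/3 allotted to Mieczyslaw's branch passes to Mieczyslaw's issue by representation.
The 1/3 is divided into 3 equal shares of 1/9 among Zofia, Waclaw, Kazimierz.
Zofia is living and takes 1/9.
Waclaw is living and takes 1/9.
Kazimierz is living and takes 1/9.
Czeslaw predeceased; the 1/3 allotted to Czeslaw's branch passes to Czeslaw's issue by representation.
The 1/3 is divided into 2 equal shares of 1/6 among Jolanta, Pelagia.
Jolanta predeceased; the 1/6 allotted to Jolanta's branch passes to Jolanta's issue by representation.
The 1/6 is divided into 3 equal shares of 1/18 among Halina, Urszula, Franciszka.
Halina is living and takes 1/18.
Urszula is living and takes 1/18.
Franciszka is living and takes 1/18.
Pelagia is living and takes 1/6.
Agnieszka predeceased; the 1/3 allotted to Agnieszka's branch passes to Agnieszka's issue by representation.
The 1/3 is divided into 3 equal shares of 1/9 among Eliasz, Oleg, Ludmila.
Eliasz predeceased; the 1/9 allotted to Eliasz's branch passes to Eliasz's issue by representation.
The 1/9 is divided into 4 equal shares of 1/36 among Nadia, Tadeusz, Ireneusz, Grzegorz.
Nadia is living and takes 1/36.
Tadeusz is living and takes 1/36.
Ireneusz is living and takes 1/36.
Grzegorz is living and takes 1/36.
Oleg is living and takes 1/9.
Ludmila is living and takes 1/9.

Franciszka 1/18; Grzegorz 1/36; Halina 1/18; Ireneusz 1/36; Kazimierz 1/9; Ludmila 1/9; Nadia 1/36; Oleg 1/9; Pelagia 1/6; Tadeusz 1/36; Urszula 1/18; Waclaw 1/9; Zofia 1/9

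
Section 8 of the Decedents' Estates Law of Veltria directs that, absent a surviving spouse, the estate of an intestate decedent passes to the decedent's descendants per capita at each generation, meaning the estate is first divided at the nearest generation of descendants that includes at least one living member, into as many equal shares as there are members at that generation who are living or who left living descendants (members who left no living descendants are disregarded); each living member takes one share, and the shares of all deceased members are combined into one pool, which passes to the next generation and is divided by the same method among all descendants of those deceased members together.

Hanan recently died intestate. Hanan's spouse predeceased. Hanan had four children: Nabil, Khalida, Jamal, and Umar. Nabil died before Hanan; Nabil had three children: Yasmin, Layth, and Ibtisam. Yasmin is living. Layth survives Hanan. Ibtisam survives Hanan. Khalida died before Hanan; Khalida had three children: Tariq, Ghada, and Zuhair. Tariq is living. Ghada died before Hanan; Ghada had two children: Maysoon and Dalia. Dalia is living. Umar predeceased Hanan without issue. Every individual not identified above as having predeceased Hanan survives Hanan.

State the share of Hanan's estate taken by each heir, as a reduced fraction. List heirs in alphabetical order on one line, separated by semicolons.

Dalia 1/18; Ibtisam 1/9; Jamal 1/3; Layth 1/9; Maysoon 1/18; Tariq 1/9; Yasmin 1/9; Zuhair 1/9

There is no surviving spouse, so the entire estate passes to Hanan's descendants per capita at each generation.
At generation 1 (Nabil, Khalida, Jamal) there are 3 shares of (1)/3 = 1/3 each.
Living: Jamal — each takes 1/3.
Deceased: Nabil and Khalida. Their combined 2/3 is pooled and carried to generation 2.
At generation 2 (Yasmin, Layth, Ibtisam, Tariq, Ghada, Zuhair) there are 6 shares of (2/3)/6 = 1/9 each.
Living: Yasmin, Layth, Ibtisam, Tariq, and Zuhair — each takes 1/9.
Deceased: Ghada. That 1/9 share is carried to generation 3.
At generation 3 (Maysoon, Dalia) there are 2 shares of (1/9)/2 = 1/18 each.
Living: Maysoon and Dalia — each takes 1/18.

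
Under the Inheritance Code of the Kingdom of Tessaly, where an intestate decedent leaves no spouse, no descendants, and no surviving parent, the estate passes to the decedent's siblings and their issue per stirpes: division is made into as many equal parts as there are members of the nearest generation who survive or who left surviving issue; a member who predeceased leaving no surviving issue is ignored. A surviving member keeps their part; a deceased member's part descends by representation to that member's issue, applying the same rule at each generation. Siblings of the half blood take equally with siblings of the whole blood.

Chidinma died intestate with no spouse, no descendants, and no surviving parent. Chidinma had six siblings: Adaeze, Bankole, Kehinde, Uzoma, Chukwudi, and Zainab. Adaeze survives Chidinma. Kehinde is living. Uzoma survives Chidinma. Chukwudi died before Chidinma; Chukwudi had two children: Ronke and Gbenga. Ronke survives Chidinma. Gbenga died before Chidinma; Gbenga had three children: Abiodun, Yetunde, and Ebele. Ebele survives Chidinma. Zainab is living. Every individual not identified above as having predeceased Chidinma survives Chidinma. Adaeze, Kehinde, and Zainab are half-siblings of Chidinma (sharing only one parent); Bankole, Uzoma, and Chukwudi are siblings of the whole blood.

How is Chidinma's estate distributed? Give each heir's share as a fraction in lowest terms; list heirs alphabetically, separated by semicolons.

No spouse, descendants, or parent survives, so the estate passes to Chidinma's siblings per stirpes.
Half-blood and whole-blood siblings take equally under the stated rule.
The estate is divided into 6 equal shares of 1/6 among Adaeze, Bankole, Kehinde, Uzoma, Chukwudi, Zainab.
Adaeze is living and takes 1/6.
Bankole is living and takes 1/6.
Kehinde is living and takes 1/6.
Uzoma is living and takes 1/6.
Chukwudi predeceased; the 1/6 allotted to Chukwudi's branch passes to Chukwudi's issue by representation.
The 1/6 is divided into 2 equal shares of 1/12 among Ronke, Gbenga.
Ronke is living and takes 1/12.
Gbenga predeceased; the 1/12 allotted to Gbenga's branch passes to Gbenga's issue by representation.
The 1/12 is divided into 3 equal shares of 1/36 among Abiodun, Yetunde, Ebele.
Abiodun is living and takes 1/36.
Yetunde is living and takes 1/36.
Ebele is living and takes 1/36.
Zainab is living and takes 1/6.

Abiodun 1/36; Adaeze 1/6; Bankole 1/6; Ebele 1/36; Kehinde 1/6; Ronke 1/12; Uzoma 1/6; Yetunde 1/36; Zainab 1/6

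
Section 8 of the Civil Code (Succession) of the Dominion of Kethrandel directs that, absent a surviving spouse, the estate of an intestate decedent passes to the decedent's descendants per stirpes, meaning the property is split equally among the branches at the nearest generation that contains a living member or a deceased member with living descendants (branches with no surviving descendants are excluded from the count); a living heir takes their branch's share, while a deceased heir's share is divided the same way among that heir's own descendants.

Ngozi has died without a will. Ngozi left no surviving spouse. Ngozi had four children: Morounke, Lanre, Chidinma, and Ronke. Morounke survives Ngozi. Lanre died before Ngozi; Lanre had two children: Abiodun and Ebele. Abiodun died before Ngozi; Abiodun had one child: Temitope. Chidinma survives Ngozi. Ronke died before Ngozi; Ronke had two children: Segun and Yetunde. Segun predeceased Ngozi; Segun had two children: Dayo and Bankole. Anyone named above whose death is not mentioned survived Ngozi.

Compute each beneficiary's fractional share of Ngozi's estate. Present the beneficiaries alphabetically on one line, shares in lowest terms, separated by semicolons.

Bankole 1/16; Chidinma 1/4; Dayo 1/16; Ebele 1/8; Morounke 1/4; Temitope 1/8; Yetunde 1/8

There is no surviving spouse, so the entire estate passes to Ngozi's descendants per stirpes.
The estate is divided into 4 equal shares of 1/4 among Morounke, Lanre, Chidinma, Ronke.
Morounke is living and takes 1/4.
Lanre predeceased; the 1/4 allotted to Lanre's branch passes to Lanre's issue by representation.
The 1/4 is divided into 2 equal shares of 1/8 among Abiodun, Ebele.
Abiodun predeceased; the 1/8 allotted to Abiodun's branch passes to Abiodun's issue by representation.
Temitope is the sole taker at this level and receives the full 1/8.
Ebele is living and takes 1/8.
Chidinma is living and takes 1/4.
Ronke predeceased; the 1/4 allotted to Ronke's branch passes to Ronke's issue by representation.
The 1/4 is divided into 2 equal shares of 1/8 among Segun, Yetunde.
Segun predeceased; the 1/8 allotted to Segun's branch passes to Segun's issue by representation.
The 1/8 is divided into 2 equal shares of 1/16 among Dayo, Bankole.
Dayo is living and takes 1/16.
Bankole is living and takes 1/16.
Yetunde is living and takes 1/8.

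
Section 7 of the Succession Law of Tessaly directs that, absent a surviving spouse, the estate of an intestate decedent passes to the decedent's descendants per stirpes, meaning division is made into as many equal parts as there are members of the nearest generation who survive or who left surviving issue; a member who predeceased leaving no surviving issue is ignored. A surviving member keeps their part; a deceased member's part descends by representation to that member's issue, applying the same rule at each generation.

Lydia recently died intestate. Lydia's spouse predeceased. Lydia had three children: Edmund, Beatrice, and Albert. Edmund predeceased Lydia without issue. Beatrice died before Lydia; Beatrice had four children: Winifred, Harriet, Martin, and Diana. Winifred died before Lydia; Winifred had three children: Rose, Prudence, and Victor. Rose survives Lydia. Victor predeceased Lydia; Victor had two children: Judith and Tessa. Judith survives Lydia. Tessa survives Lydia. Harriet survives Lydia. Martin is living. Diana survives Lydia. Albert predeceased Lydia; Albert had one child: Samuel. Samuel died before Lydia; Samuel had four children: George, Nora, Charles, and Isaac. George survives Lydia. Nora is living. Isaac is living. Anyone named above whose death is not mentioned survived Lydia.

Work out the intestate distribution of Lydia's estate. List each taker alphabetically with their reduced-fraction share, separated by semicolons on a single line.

Charles 1/8; Diana 1/8; George 1/8; Harriet 1/8; Isaac 1/8; Judith 1/48; Martin 1/8; Nora 1/8; Prudence 1/24; Rose 1/24; Tessa 1/48

There is no surviving spouse, so the entire estate passes to Lydia's descendants per stirpes.
Edmund left no surviving issue, so that branch lapses and is disregarded.
The estate is divided into 2 equal shares of 1/2 among Beatrice, Albert.
Beatrice predeceased; the 1/2 allotted to Beatrice's branch passes to Beatrice's issue by representation.
The 1/2 is divided into 4 equal shares of 1/8 among Winifred, Harriet, Martin, Diana.
Winifred predeceased; the 1/8 allotted to Winifred's branch passes to Winifred's issue by representation.
The 1/8 is divided into 3 equal shares of 1/24 among Rose, Prudence, Victor.
Rose is living and takes 1/24.
Prudence is living and takes 1/24.
Victor predeceased; the 1/24 allotted to Victor's branch passes to Victor's issue by representation.
The 1/24 is divided into 2 equal shares of 1/48 among Judith, Tessa.
Judith is living and takes 1/48.
Tessa is living and takes 1/48.
Harriet is living and takes 1/8.
Martin is living and takes 1/8.
Diana is living and takes 1/8.
Albert predeceased; the 1/2 allotted to Albert's branch passes to Albert's issue by representation.
Samuel's line is the sole branch at this level, so the full 1/2 passes to Samuel's issue by representation.
The 1/2 is divided into 4 equal shares of 1/8 among George, Nora, Charles, Isaac.
George is living and takes 1/8.
Nora is living and takes 1/8.
Charles is living and takes 1/8.
Isaac is living and takes 1/8.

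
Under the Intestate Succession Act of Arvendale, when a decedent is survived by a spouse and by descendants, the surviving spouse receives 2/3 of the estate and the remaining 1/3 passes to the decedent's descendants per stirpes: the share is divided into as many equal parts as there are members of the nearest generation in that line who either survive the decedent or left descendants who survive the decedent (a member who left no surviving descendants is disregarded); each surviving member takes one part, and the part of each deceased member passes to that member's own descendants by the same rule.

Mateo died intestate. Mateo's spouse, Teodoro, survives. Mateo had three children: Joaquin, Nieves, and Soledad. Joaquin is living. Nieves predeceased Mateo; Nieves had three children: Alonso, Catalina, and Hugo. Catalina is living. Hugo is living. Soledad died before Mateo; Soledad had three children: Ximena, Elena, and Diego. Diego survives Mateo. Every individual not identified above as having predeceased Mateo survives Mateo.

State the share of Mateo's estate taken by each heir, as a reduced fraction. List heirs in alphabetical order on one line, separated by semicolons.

Teodoro, as surviving spouse, takes 2/3.
The remaining 1/3 passes to Mateo's descendants per stirpes.
The 1/3 is divided into 3 equal shares of 1/9 among Joaquin, Nieves, Soledad.
Joaquin is living and takes 1/9.
Nieves predeceased; the 1/9 allotted to Nieves's branch passes to Nieves's issue by representation.
The 1/9 is divided into 3 equal shares of 1/27 among Alonso, Catalina, Hugo.
Alonso is living and takes 1/27.
Catalina is living and takes 1/27.
Hugo is living and takes 1/27.
Soledad predeceased; the 1/9 allotted to Soledad's branch passes to Soledad's issue by representation.
The 1/9 is divided into 3 equal shares of 1/27 among Ximena, Elena, Diego.
Ximena is living and takes 1/27.
Elena is living and takes 1/27.
Diego is living and takes 1/27.

Alonso 1/27; Catalina 1/27; Diego 1/27; Elena 1/27; Hugo 1/27; Joaquin 1/9; Teodoro 2/3; Ximena 1/27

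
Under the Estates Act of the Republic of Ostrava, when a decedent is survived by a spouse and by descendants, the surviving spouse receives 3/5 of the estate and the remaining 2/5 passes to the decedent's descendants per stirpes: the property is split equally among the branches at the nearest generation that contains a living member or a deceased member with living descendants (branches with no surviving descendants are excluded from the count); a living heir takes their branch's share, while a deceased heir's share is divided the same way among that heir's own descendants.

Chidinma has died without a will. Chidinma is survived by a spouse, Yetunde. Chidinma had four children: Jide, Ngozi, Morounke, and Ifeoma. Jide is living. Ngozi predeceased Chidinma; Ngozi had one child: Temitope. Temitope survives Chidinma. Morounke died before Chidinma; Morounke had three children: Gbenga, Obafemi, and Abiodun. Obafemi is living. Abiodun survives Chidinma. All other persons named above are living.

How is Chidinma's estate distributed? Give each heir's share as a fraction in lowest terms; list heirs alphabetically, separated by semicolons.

Abiodun 1/30; Gbenga 1/30; Ifeoma 1/10; Jide 1/10; Obafemi 1/30; Temitope 1/10; Yetunde 3/5

Yetunde, as surviving spouse, takes 3/5.
The remaining 2/5 passes to Chidinma's descendants per stirpes.
The 2/5 is divided into 4 equal shares of 1/10 among Jide, Ngozi, Morounke, Ifeoma.
Jide is living and takes 1/10.
Ngozi predeceased; the 1/10 allotted to Ngozi's branch passes to Ngozi's issue by representation.
Temitope is the sole taker at this level and receives the full 1/10.
Morounke predeceased; the 1/10 allotted to Morounke's branch passes to Morounke's issue by representation.
The 1/10 is divided into 3 equal shares of 1/30 among Gbenga, Obafemi, Abiodun.
Gbenga is living and takes 1/30.
Obafemi is living and takes 1/30.
Abiodun is living and takes 1/30.
Ifeoma is living and takes 1/10.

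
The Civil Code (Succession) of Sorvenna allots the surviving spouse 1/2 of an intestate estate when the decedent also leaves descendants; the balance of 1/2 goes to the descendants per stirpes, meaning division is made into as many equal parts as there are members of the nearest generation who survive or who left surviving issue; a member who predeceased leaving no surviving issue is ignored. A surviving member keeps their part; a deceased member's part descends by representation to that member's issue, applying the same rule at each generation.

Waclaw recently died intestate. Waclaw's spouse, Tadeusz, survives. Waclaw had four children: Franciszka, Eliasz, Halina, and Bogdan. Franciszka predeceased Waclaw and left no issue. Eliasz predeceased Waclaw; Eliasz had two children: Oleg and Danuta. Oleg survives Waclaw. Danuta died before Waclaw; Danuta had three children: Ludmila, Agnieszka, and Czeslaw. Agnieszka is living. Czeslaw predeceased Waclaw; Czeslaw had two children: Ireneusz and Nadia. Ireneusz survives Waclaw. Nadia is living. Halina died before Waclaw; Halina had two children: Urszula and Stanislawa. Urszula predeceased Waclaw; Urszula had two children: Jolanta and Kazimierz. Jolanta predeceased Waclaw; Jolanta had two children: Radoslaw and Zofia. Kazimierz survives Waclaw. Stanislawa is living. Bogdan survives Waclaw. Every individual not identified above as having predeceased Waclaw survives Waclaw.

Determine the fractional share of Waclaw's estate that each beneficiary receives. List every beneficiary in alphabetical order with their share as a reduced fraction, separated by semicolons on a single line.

Agnieszka 1/36; Bogdan 1/6; Ireneusz 1/72; Kazimierz 1/24; Ludmila 1/36; Nadia 1/72; Oleg 1/12; Radoslaw 1/48; Stanislawa 1/12; Tadeusz 1/2; Zofia 1/48

Tadeusz, as surviving spouse, takes 1/2.
The remaining 1/2 passes to Waclaw's descendants per stirpes.
Franciszka left no surviving issue, so that branch lapses and is disregarded.
The 1/2 is divided into 3 equal shares of 1/6 among Eliasz, Halina, Bogdan.
Eliasz predeceased; the 1/6 allotted to Eliasz's branch passes to Eliasz's issue by representation.
The 1/6 is divided into 2 equal shares of 1/12 among Oleg, Danuta.
Oleg is living and takes 1/12.
Danuta predeceased; the 1/12 allotted to Danuta's branch passes to Danuta's issue by representation.
The 1/12 is divided into 3 equal shares of 1/36 among Ludmila, Agnieszka, Czeslaw.
Ludmila is living and takes 1/36.
Agnieszka is living and takes 1/36.
Czeslaw predeceased; the 1/36 allotted to Czeslaw's branch passes to Czeslaw's issue by representation.
The 1/36 is divided into 2 equal shares of 1/72 among Ireneusz, Nadia.
Ireneusz is living and takes 1/72.
Nadia is living and takes 1/72.
Halina predeceased; the 1/6 allotted to Halina's branch passes to Halina's issue by representation.
The 1/6 is divided into 2 equal shares of 1/12 among Urszula, Stanislawa.
Urszula predeceased; the 1/12 allotted to Urszula's branch passes to Urszula's issue by representation.
The 1/12 is divided into 2 equal shares of 1/24 among Jolanta, Kazimierz.
Jolanta predeceased; the 1/24 allotted to Jolanta's branch passes to Jolanta's issue by representation.
The 1/24 is divided into 2 equal shares of 1/48 among Radoslaw, Zofia.
Radoslaw is living and takes 1/48.
Zofia is living and takes 1/48.
Kazimierz is living and takes 1/24.
Stanislawa is living and takes 1/12.
Bogdan is living and takes 1/6.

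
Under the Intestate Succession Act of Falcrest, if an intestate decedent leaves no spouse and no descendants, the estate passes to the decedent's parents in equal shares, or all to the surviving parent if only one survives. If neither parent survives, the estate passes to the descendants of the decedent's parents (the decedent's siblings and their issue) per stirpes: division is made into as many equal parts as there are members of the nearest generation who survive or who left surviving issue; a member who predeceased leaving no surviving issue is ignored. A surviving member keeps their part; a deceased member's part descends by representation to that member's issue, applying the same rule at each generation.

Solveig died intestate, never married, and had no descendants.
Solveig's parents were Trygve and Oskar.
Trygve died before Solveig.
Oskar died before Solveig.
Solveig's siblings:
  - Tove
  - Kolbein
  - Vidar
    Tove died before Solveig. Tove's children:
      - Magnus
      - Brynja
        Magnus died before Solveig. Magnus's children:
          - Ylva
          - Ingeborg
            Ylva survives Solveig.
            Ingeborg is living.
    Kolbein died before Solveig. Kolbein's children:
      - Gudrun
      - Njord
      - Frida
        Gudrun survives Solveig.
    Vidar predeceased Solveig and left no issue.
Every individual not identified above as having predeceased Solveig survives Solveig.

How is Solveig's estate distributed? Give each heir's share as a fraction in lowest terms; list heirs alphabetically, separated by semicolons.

Neither parent survives and there are no descendants, so the estate passes to Solveig's siblings and their issue per stirpes.
Vidar left no surviving issue, so that branch lapses and is disregarded.
The estate is divided into 2 equal shares of 1/2 among Tove, Kolbein.
Tove predeceased; the 1/2 allotted to Tove's branch passes to Tove's issue by representation.
The 1/2 is divided into 2 equal shares of 1/4 among Magnus, Brynja.
Magnus predeceased; the 1/4 allotted to Magnus's branch passes to Magnus's issue by representation.
The 1/4 is divided into 2 equal shares of 1/8 among Ylva, Ingeborg.
Ylva is living and takes 1/8.
Ingeborg is living and takes 1/8.
Brynja is living and takes 1/4.
Kolbein predeceased; the 1/2 allotted to Kolbein's branch passes to Kolbein's issue by representation.
The 1/2 is divided into 3 equal shares of 1/6 among Gudrun, Njord, Frida.
Gudrun is living and takes 1/6.
Njord is living and takes 1/6.
Frida is living and takes 1/6.

Brynja 1/4; Frida 1/6; Gudrun 1/6; Ingeborg 1/8; Njord 1/6; Ylva 1/8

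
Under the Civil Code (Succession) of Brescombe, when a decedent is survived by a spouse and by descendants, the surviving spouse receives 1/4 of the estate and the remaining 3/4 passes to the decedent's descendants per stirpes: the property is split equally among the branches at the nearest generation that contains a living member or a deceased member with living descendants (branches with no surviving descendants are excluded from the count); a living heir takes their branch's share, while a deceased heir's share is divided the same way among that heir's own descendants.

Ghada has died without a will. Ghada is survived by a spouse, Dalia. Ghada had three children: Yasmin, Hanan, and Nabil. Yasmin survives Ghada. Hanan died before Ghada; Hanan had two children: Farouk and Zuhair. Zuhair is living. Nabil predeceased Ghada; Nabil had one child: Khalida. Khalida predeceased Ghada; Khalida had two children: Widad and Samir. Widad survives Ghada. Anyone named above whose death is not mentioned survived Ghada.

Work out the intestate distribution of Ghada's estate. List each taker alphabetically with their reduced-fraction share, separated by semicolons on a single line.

Dalia 1/4; Farouk 1/8; Samir 1/8; Widad 1/8; Yasmin 1/4; Zuhair 1/8

Dalia, as surviving spouse, takes 1/4.
The remaining 3/4 passes to Ghada's descendants per stirpes.
The 3/4 is divided into 3 equal shares of 1/4 among Yasmin, Hanan, Nabil.
Yasmin is living and takes 1/4.
Hanan predeceased; the 1/4 allotted to Hanan's branch passes to Hanan's issue by representation.
The 1/4 is divided into 2 equal shares of 1/8 among Farouk, Zuhair.
Farouk is living and takes 1/8.
Zuhair is living and takes 1/8.
Nabil predeceased; the 1/4 allotted to Nabil's branch passes to Nabil's issue by representation.
Khalida's line is the sole branch at this level, so the full 1/4 passes to Khalida's issue by representation.
The 1/4 is divided into 2 equal shares of 1/8 among Widad, Samir.
Widad is living and takes 1/8.
Samir is living and takes 1/8.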